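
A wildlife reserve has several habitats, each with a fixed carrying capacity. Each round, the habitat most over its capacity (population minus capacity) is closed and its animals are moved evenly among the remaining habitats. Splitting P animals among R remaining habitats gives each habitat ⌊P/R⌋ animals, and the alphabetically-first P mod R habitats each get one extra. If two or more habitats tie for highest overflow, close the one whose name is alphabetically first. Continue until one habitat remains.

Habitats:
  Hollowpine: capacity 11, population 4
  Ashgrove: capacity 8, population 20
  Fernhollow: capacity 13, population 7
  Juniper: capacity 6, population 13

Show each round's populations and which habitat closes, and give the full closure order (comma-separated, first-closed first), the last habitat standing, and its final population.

Round 1: Ashgrove=20 Fernhollow=7 Hollowpine=4 Juniper=13 → close Ashgrove (overflow 12)
  20÷3 = 6 each, +1 to first 2
Round 2: Fernhollow=14 Hollowpine=11 Juniper=19 → close Juniper (overflow 13)
  19÷2 = 9 each, +1 to first 1
Round 3: Fernhollow=24 Hollowpine=20 → close Fernhollow (overflow 11)
  24÷1 = 24 each, +1 to first 0

Closure order: Ashgrove, Juniper, Fernhollow
Last habitat: Hollowpine with 44 animals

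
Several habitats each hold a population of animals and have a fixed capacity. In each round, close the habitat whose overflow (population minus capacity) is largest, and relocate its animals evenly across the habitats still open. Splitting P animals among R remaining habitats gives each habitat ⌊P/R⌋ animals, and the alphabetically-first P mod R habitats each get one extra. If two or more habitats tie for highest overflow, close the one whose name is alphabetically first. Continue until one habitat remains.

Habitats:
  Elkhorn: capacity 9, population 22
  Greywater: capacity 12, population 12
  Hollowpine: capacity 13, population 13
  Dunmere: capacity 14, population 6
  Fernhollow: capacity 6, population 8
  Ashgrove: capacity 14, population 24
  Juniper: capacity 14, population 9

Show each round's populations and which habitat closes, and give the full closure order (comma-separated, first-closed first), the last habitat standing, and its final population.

Round 1: Ashgrove=24 Dunmere=6 Elkhorn=22 Fernhollow=8 Greywater=12 Hollowpine=13 Juniper=9 → close Elkhorn (overflow 13)
  22÷6 = 3 each, +1 to first 4
Round 2: Ashgrove=28 Dunmere=10 Fernhollow=12 Greywater=16 Hollowpine=16 Juniper=12 → close Ashgrove (overflow 14)
  28÷5 = 5 each, +1 to first 3
Round 3: Dunmere=16 Fernhollow=18 Greywater=22 Hollowpine=21 Juniper=17 → close Fernhollow (overflow 12)
  18÷4 = 4 each, +1 to first 2
Round 4: Dunmere=21 Greywater=27 Hollowpine=25 Juniper=21 → close Greywater (overflow 15)
  27÷3 = 9 each, +1 to first 0
Round 5: Dunmere=30 Hollowpine=34 Juniper=30 → close Hollowpine (overflow 21)
  34÷2 = 17 each, +1 to first 0
Round 6: Dunmere=47 Juniper=47 → close Dunmere (overflow 33)
  47÷1 = 47 each, +1 to first 0

Closure order: Elkhorn, Ashgrove, Fernhollow, Greywater, Hollowpine, Dunmere
Last habitat: Juniper with 94 animals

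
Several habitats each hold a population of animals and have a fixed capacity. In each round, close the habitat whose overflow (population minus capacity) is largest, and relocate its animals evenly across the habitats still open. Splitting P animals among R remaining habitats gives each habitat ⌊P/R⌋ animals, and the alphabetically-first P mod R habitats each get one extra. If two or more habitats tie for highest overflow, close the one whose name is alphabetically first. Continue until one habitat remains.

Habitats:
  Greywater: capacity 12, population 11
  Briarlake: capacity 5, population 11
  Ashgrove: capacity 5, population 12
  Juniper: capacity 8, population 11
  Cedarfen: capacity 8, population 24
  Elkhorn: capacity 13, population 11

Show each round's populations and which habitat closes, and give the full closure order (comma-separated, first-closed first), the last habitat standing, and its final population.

Closure order: Cedarfen, Ashgrove, Briarlake, Juniper, Greywater
Last habitat: Elkhorn with 80 animals

Round 1: Ashgrove=12 Briarlake=11 Cedarfen=24 Elkhorn=11 Greywater=11 Juniper=11 → close Cedarfen (overflow 16)
  24÷5 = 4 each, +1 to first 4
Round 2: Ashgrove=17 Briarlake=16 Elkhorn=16 Greywater=16 Juniper=15 → close Ashgrove (overflow 12)
  17÷4 = 4 each, +1 to first 1
Round 3: Briarlake=21 Elkhorn=20 Greywater=20 Juniper=19 → close Briarlake (overflow 16)
  21÷3 = 7 each, +1 to first 0
Round 4: Elkhorn=27 Greywater=27 Juniper=26 → close Juniper (overflow 18)
  26÷2 = 13 each, +1 to first 0
Round 5: Elkhorn=40 Greywater=40 → close Greywater (overflow 28)
  40÷1 = 40 each, +1 to first 0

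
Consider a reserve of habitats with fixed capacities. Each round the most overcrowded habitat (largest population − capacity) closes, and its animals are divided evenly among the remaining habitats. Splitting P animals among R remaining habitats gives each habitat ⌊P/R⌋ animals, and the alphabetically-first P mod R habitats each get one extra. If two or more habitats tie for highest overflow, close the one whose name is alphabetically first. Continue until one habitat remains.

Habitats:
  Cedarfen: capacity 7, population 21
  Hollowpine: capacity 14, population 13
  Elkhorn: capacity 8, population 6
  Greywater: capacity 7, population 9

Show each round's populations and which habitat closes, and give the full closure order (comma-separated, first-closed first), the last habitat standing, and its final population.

Round 1: Cedarfen=21 Elkhorn=6 Greywater=9 Hollowpine=13 → close Cedarfen (overflow 14)
  21÷3 = 7 each, +1 to first 0
Round 2: Elkhorn=13 Greywater=16 Hollowpine=20 → close Greywater (overflow 9)
  16÷2 = 8 each, +1 to first 0
Round 3: Elkhorn=21 Hollowpine=28 → close Hollowpine (overflow 14)
  28÷1 = 28 each, +1 to first 0

Closure order: Cedarfen, Greywater, Hollowpine
Last habitat: Elkhorn with 49 animals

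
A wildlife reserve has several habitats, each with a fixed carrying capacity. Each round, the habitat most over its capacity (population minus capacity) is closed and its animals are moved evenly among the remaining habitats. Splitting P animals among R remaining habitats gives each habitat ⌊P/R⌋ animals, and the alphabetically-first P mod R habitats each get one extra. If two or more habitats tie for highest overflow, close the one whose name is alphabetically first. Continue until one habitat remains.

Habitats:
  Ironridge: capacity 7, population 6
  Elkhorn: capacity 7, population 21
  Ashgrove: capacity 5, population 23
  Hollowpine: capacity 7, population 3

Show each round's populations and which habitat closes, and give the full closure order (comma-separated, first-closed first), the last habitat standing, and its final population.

Closure order: Ashgrove, Elkhorn, Ironridge
Last habitat: Hollowpine with 53 animals

Round 1: Ashgrove=23 Elkhorn=21 Hollowpine=3 Ironridge=6 → close Ashgrove (overflow 18)
  23÷3 = 7 each, +1 to first 2
Round 2: Elkhorn=29 Hollowpine=11 Ironridge=13 → close Elkhorn (overflow 22)
  29÷2 = 14 each, +1 to first 1
Round 3: Hollowpine=26 Ironridge=27 → close Ironridge (overflow 20)
  27÷1 = 27 each, +1 to first 0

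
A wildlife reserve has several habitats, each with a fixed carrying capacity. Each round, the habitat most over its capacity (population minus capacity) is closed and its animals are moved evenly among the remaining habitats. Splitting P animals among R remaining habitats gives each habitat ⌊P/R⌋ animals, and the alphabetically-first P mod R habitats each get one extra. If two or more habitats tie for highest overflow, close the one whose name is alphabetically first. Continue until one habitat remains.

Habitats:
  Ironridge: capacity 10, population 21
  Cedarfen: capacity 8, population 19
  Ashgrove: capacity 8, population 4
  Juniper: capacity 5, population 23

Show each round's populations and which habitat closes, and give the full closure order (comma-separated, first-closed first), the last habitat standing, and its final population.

Closure order: Juniper, Cedarfen, Ironridge
Last habitat: Ashgrove with 67 animals

Round 1: Ashgrove=4 Cedarfen=19 Ironridge=21 Juniper=23 → close Juniper (overflow 18)
  23÷3 = 7 each, +1 to first 2
Round 2: Ashgrove=12 Cedarfen=27 Ironridge=28 → close Cedarfen (overflow 19)
  27÷2 = 13 each, +1 to first 1
Round 3: Ashgrove=26 Ironridge=41 → close Ironridge (overflow 31)
  41÷1 = 41 each, +1 to first 0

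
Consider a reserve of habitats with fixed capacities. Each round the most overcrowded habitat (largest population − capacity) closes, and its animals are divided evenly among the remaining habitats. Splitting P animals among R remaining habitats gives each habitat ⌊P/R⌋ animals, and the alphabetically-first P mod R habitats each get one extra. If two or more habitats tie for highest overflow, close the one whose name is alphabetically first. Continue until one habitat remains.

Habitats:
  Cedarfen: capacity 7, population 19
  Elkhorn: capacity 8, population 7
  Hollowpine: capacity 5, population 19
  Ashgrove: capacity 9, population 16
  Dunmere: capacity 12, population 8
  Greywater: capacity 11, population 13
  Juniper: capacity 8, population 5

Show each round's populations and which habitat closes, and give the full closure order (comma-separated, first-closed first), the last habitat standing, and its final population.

Round 1: Ashgrove=16 Cedarfen=19 Dunmere=8 Elkhorn=7 Greywater=13 Hollowpine=19 Juniper=5 → close Hollowpine (overflow 14)
  19÷6 = 3 each, +1 to first 1
Round 2: Ashgrove=20 Cedarfen=22 Dunmere=11 Elkhorn=10 Greywater=16 Juniper=8 → close Cedarfen (overflow 15)
  22÷5 = 4 each, +1 to first 2
Round 3: Ashgrove=25 Dunmere=16 Elkhorn=14 Greywater=20 Juniper=12 → close Ashgrove (overflow 16)
  25÷4 = 6 each, +1 to first 1
Round 4: Dunmere=23 Elkhorn=20 Greywater=26 Juniper=18 → close Greywater (overflow 15)
  26÷3 = 8 each, +1 to first 2
Round 5: Dunmere=32 Elkhorn=29 Juniper=26 → close Elkhorn (overflow 21)
  29÷2 = 14 each, +1 to first 1
Round 6: Dunmere=47 Juniper=40 → close Dunmere (overflow 35)
  47÷1 = 47 each, +1 to first 0

Closure order: Hollowpine, Cedarfen, Ashgrove, Greywater, Elkhorn, Dunmere
Last habitat: Juniper with 87 animals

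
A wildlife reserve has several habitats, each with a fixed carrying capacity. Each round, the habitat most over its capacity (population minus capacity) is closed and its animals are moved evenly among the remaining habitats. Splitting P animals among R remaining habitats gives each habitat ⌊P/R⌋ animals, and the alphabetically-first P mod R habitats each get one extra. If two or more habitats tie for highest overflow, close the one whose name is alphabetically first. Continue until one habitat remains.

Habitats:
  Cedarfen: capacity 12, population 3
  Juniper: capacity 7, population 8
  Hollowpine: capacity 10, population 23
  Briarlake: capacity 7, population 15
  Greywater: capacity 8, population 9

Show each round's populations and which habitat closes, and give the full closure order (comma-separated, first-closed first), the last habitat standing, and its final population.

Round 1: Briarlake=15 Cedarfen=3 Greywater=9 Hollowpine=23 Juniper=8 → close Hollowpine (overflow 13)
  23÷4 = 5 each, +1 to first 3
Round 2: Briarlake=21 Cedarfen=9 Greywater=15 Juniper=13 → close Briarlake (overflow 14)
  21÷3 = 7 each, +1 to first 0
Round 3: Cedarfen=16 Greywater=22 Juniper=20 → close Greywater (overflow 14)
  22÷2 = 11 each, +1 to first 0
Round 4: Cedarfen=27 Juniper=31 → close Juniper (overflow 24)
  31÷1 = 31 each, +1 to first 0

Closure order: Hollowpine, Briarlake, Greywater, Juniper
Last habitat: Cedarfen with 58 animals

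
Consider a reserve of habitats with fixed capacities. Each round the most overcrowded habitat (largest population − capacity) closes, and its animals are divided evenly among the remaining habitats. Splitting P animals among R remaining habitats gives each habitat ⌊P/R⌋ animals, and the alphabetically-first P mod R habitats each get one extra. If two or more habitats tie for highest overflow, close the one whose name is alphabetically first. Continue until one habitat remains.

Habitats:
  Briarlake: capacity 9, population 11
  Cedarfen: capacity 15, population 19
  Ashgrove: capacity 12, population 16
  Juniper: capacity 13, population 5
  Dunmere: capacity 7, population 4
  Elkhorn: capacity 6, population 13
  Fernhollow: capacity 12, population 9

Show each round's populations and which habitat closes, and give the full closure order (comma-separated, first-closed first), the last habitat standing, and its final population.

Round 1: Ashgrove=16 Briarlake=11 Cedarfen=19 Dunmere=4 Elkhorn=13 Fernhollow=9 Juniper=5 → close Elkhorn (overflow 7)
  13÷6 = 2 each, +1 to first 1
Round 2: Ashgrove=19 Briarlake=13 Cedarfen=21 Dunmere=6 Fernhollow=11 Juniper=7 → close Ashgrove (overflow 7)
  19÷5 = 3 each, +1 to first 4
Round 3: Briarlake=17 Cedarfen=25 Dunmere=10 Fernhollow=15 Juniper=10 → close Cedarfen (overflow 10)
  25÷4 = 6 each, +1 to first 1
Round 4: Briarlake=24 Dunmere=16 Fernhollow=21 Juniper=16 → close Briarlake (overflow 15)
  24÷3 = 8 each, +1 to first 0
Round 5: Dunmere=24 Fernhollow=29 Juniper=24 → close Dunmere (overflow 17)
  24÷2 = 12 each, +1 to first 0
Round 6: Fernhollow=41 Juniper=36 → close Fernhollow (overflow 29)
  41÷1 = 41 each, +1 to first 0

Closure order: Elkhorn, Ashgrove, Cedarfen, Briarlake, Dunmere, Fernhollow
Last habitat: Juniper with 77 animals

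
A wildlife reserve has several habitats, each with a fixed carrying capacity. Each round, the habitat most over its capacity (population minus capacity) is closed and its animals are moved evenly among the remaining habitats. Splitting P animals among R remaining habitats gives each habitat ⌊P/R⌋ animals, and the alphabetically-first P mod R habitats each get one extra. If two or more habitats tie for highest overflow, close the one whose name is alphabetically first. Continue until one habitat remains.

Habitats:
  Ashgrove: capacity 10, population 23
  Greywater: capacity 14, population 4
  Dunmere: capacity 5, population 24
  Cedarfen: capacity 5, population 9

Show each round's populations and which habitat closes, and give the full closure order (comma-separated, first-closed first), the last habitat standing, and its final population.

Closure order: Dunmere, Ashgrove, Cedarfen
Last habitat: Greywater with 60 animals

Round 1: Ashgrove=23 Cedarfen=9 Dunmere=24 Greywater=4 → close Dunmere (overflow 19)
  24÷3 = 8 each, +1 to first 0
Round 2: Ashgrove=31 Cedarfen=17 Greywater=12 → close Ashgrove (overflow 21)
  31÷2 = 15 each, +1 to first 1
Round 3: Cedarfen=33 Greywater=27 → close Cedarfen (overflow 28)
  33÷1 = 33 each, +1 to first 0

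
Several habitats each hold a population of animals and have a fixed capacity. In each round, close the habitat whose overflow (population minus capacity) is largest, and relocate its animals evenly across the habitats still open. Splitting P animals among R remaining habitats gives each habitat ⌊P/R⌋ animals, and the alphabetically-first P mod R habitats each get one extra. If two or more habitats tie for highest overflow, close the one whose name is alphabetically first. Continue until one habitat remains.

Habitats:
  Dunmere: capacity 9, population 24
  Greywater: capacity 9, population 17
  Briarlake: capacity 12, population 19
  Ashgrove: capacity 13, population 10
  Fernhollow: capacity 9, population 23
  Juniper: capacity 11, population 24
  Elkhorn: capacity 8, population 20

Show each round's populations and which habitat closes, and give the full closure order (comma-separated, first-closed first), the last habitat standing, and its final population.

Closure order: Dunmere, Fernhollow, Juniper, Elkhorn, Briarlake, Greywater
Last habitat: Ashgrove with 137 animals

Round 1: Ashgrove=10 Briarlake=19 Dunmere=24 Elkhorn=20 Fernhollow=23 Greywater=17 Juniper=24 → close Dunmere (overflow 15)
  24÷6 = 4 each, +1 to first 0
Round 2: Ashgrove=14 Briarlake=23 Elkhorn=24 Fernhollow=27 Greywater=21 Juniper=28 → close Fernhollow (overflow 18)
  27÷5 = 5 each, +1 to first 2
Round 3: Ashgrove=20 Briarlake=29 Elkhorn=29 Greywater=26 Juniper=33 → close Juniper (overflow 22)
  33÷4 = 8 each, +1 to first 1
Round 4: Ashgrove=29 Briarlake=37 Elkhorn=37 Greywater=34 → close Elkhorn (overflow 29)
  37÷3 = 12 each, +1 to first 1
Round 5: Ashgrove=42 Briarlake=49 Greywater=46 → close Briarlake (overflow 37)
  49÷2 = 24 each, +1 to first 1
Round 6: Ashgrove=67 Greywater=70 → close Greywater (overflow 61)
  70÷1 = 70 each, +1 to first 0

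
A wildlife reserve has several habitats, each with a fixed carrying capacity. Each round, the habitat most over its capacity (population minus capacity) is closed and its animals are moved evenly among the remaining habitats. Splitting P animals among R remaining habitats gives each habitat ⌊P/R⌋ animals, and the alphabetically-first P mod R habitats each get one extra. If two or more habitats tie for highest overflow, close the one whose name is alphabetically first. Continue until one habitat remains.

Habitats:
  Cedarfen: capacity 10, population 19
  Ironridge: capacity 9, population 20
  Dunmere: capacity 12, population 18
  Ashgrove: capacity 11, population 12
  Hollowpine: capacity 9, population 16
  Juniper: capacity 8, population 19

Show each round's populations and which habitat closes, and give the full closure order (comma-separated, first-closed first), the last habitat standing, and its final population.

Closure order: Ironridge, Juniper, Cedarfen, Dunmere, Hollowpine
Last habitat: Ashgrove with 104 animals

Round 1: Ashgrove=12 Cedarfen=19 Dunmere=18 Hollowpine=16 Ironridge=20 Juniper=19 → close Ironridge (overflow 11)
  20÷5 = 4 each, +1 to first 0
Round 2: Ashgrove=16 Cedarfen=23 Dunmere=22 Hollowpine=20 Juniper=23 → close Juniper (overflow 15)
  23÷4 = 5 each, +1 to first 3
Round 3: Ashgrove=22 Cedarfen=29 Dunmere=28 Hollowpine=25 → close Cedarfen (overflow 19)
  29÷3 = 9 each, +1 to first 2
Round 4: Ashgrove=32 Dunmere=38 Hollowpine=34 → close Dunmere (overflow 26)
  38÷2 = 19 each, +1 to first 0
Round 5: Ashgrove=51 Hollowpine=53 → close Hollowpine (overflow 44)
  53÷1 = 53 each, +1 to first 0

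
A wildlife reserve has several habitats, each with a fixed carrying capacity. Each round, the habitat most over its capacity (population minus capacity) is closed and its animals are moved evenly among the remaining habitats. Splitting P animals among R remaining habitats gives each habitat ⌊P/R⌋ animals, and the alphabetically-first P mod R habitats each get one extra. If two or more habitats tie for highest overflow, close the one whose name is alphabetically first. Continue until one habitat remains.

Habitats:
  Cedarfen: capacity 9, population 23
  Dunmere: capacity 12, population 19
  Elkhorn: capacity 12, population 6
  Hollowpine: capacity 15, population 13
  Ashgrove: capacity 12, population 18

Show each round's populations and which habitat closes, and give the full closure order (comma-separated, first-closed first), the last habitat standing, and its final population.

Round 1: Ashgrove=18 Cedarfen=23 Dunmere=19 Elkhorn=6 Hollowpine=13 → close Cedarfen (overflow 14)
  23÷4 = 5 each, +1 to first 3
Round 2: Ashgrove=24 Dunmere=25 Elkhorn=12 Hollowpine=18 → close Dunmere (overflow 13)
  25÷3 = 8 each, +1 to first 1
Round 3: Ashgrove=33 Elkhorn=20 Hollowpine=26 → close Ashgrove (overflow 21)
  33÷2 = 16 each, +1 to first 1
Round 4: Elkhorn=37 Hollowpine=42 → close Hollowpine (overflow 27)
  42÷1 = 42 each, +1 to first 0

Closure order: Cedarfen, Dunmere, Ashgrove, Hollowpine
Last habitat: Elkhorn with 79 animals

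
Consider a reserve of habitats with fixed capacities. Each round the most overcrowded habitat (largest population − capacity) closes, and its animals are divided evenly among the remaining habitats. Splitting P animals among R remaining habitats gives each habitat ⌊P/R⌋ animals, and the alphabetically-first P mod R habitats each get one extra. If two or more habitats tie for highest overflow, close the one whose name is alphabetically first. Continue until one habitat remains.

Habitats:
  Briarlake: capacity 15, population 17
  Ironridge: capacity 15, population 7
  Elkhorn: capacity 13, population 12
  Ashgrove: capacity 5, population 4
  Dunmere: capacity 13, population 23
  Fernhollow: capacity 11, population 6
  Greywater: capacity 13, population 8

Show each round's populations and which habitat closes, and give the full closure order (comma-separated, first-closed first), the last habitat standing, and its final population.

Closure order: Dunmere, Briarlake, Ashgrove, Elkhorn, Fernhollow, Greywater
Last habitat: Ironridge with 77 animals

Round 1: Ashgrove=4 Briarlake=17 Dunmere=23 Elkhorn=12 Fernhollow=6 Greywater=8 Ironridge=7 → close Dunmere (overflow 10)
  23÷6 = 3 each, +1 to first 5
Round 2: Ashgrove=8 Briarlake=21 Elkhorn=16 Fernhollow=10 Greywater=12 Ironridge=10 → close Briarlake (overflow 6)
  21÷5 = 4 each, +1 to first 1
Round 3: Ashgrove=13 Elkhorn=20 Fernhollow=14 Greywater=16 Ironridge=14 → close Ashgrove (overflow 8)
  13÷4 = 3 each, +1 to first 1
Round 4: Elkhorn=24 Fernhollow=17 Greywater=19 Ironridge=17 → close Elkhorn (overflow 11)
  24÷3 = 8 each, +1 to first 0
Round 5: Fernhollow=25 Greywater=27 Ironridge=25 → close Fernhollow (overflow 14)
  25÷2 = 12 each, +1 to first 1
Round 6: Greywater=40 Ironridge=37 → close Greywater (overflow 27)
  40÷1 = 40 each, +1 to first 0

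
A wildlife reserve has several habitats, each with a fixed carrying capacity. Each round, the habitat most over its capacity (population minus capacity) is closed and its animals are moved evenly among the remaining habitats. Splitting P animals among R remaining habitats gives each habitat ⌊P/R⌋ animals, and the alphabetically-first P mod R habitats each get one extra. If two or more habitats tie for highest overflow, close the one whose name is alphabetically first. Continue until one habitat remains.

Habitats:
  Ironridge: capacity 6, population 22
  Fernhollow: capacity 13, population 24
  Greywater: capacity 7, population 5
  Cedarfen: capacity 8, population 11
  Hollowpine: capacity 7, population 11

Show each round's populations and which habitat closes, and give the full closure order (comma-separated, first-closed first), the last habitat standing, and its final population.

Round 1: Cedarfen=11 Fernhollow=24 Greywater=5 Hollowpine=11 Ironridge=22 → close Ironridge (overflow 16)
  22÷4 = 5 each, +1 to first 2
Round 2: Cedarfen=17 Fernhollow=30 Greywater=10 Hollowpine=16 → close Fernhollow (overflow 17)
  30÷3 = 10 each, +1 to first 0
Round 3: Cedarfen=27 Greywater=20 Hollowpine=26 → close Cedarfen (overflow 19)
  27÷2 = 13 each, +1 to first 1
Round 4: Greywater=34 Hollowpine=39 → close Hollowpine (overflow 32)
  39÷1 = 39 each, +1 to first 0

Closure order: Ironridge, Fernhollow, Cedarfen, Hollowpine
Last habitat: Greywater with 73 animals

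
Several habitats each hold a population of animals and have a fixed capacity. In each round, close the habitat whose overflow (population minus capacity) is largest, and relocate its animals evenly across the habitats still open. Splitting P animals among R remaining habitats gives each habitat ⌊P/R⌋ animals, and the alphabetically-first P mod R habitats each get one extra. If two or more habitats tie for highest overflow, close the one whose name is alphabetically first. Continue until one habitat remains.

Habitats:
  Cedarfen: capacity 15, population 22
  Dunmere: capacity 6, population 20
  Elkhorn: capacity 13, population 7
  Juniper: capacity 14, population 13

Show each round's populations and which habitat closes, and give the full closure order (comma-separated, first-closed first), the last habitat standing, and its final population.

Round 1: Cedarfen=22 Dunmere=20 Elkhorn=7 Juniper=13 → close Dunmere (overflow 14)
  20÷3 = 6 each, +1 to first 2
Round 2: Cedarfen=29 Elkhorn=14 Juniper=19 → close Cedarfen (overflow 14)
  29÷2 = 14 each, +1 to first 1
Round 3: Elkhorn=29 Juniper=33 → close Juniper (overflow 19)
  33÷1 = 33 each, +1 to first 0

Closure order: Dunmere, Cedarfen, Juniper
Last habitat: Elkhorn with 62 animals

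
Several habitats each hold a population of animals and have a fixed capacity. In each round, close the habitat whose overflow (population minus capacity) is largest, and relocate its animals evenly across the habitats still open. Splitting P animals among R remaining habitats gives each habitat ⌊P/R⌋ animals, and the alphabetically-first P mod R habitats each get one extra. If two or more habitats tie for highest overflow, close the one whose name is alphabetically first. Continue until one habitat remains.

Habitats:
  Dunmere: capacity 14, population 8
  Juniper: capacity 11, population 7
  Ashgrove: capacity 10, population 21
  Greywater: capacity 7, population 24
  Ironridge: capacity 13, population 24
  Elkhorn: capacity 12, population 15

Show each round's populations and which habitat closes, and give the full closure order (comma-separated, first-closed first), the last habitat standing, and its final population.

Closure order: Greywater, Ashgrove, Ironridge, Elkhorn, Dunmere
Last habitat: Juniper with 99 animals

Round 1: Ashgrove=21 Dunmere=8 Elkhorn=15 Greywater=24 Ironridge=24 Juniper=7 → close Greywater (overflow 17)
  24÷5 = 4 each, +1 to first 4
Round 2: Ashgrove=26 Dunmere=13 Elkhorn=20 Ironridge=29 Juniper=11 → close Ashgrove (overflow 16)
  26÷4 = 6 each, +1 to first 2
Round 3: Dunmere=20 Elkhorn=27 Ironridge=35 Juniper=17 → close Ironridge (overflow 22)
  35÷3 = 11 each, +1 to first 2
Round 4: Dunmere=32 Elkhorn=39 Juniper=28 → close Elkhorn (overflow 27)
  39÷2 = 19 each, +1 to first 1
Round 5: Dunmere=52 Juniper=47 → close Dunmere (overflow 38)
  52÷1 = 52 each, +1 to first 0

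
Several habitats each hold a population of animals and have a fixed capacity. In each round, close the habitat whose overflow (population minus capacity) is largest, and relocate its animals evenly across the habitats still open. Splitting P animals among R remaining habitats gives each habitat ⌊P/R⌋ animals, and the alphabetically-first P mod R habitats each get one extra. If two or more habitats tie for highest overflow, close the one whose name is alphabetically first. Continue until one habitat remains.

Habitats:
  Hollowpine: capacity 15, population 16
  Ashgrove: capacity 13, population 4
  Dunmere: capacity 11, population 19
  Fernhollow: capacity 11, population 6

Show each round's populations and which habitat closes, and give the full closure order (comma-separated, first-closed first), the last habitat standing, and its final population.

Closure order: Dunmere, Hollowpine, Fernhollow
Last habitat: Ashgrove with 45 animals

Round 1: Ashgrove=4 Dunmere=19 Fernhollow=6 Hollowpine=16 → close Dunmere (overflow 8)
  19÷3 = 6 each, +1 to first 1
Round 2: Ashgrove=11 Fernhollow=12 Hollowpine=22 → close Hollowpine (overflow 7)
  22÷2 = 11 each, +1 to first 0
Round 3: Ashgrove=22 Fernhollow=23 → close Fernhollow (overflow 12)
  23÷1 = 23 each, +1 to first 0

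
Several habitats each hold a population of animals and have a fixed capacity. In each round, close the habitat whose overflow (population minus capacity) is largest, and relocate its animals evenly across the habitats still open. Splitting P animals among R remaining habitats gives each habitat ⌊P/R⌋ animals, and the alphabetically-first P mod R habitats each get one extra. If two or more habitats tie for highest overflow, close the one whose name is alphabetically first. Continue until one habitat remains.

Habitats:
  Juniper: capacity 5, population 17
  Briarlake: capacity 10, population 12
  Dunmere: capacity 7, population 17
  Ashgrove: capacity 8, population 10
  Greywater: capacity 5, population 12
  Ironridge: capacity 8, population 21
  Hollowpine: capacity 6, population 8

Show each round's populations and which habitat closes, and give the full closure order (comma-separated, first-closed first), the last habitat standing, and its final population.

Round 1: Ashgrove=10 Briarlake=12 Dunmere=17 Greywater=12 Hollowpine=8 Ironridge=21 Juniper=17 → close Ironridge (overflow 13)
  21÷6 = 3 each, +1 to first 3
Round 2: Ashgrove=14 Briarlake=16 Dunmere=21 Greywater=15 Hollowpine=11 Juniper=20 → close Juniper (overflow 15)
  20÷5 = 4 each, +1 to first 0
Round 3: Ashgrove=18 Briarlake=20 Dunmere=25 Greywater=19 Hollowpine=15 → close Dunmere (overflow 18)
  25÷4 = 6 each, +1 to first 1
Round 4: Ashgrove=25 Briarlake=26 Greywater=25 Hollowpine=21 → close Greywater (overflow 20)
  25÷3 = 8 each, +1 to first 1
Round 5: Ashgrove=34 Briarlake=34 Hollowpine=29 → close Ashgrove (overflow 26)
  34÷2 = 17 each, +1 to first 0
Round 6: Briarlake=51 Hollowpine=46 → close Briarlake (overflow 41)
  51÷1 = 51 each, +1 to first 0

Closure order: Ironridge, Juniper, Dunmere, Greywater, Ashgrove, Briarlake
Last habitat: Hollowpine with 97 animals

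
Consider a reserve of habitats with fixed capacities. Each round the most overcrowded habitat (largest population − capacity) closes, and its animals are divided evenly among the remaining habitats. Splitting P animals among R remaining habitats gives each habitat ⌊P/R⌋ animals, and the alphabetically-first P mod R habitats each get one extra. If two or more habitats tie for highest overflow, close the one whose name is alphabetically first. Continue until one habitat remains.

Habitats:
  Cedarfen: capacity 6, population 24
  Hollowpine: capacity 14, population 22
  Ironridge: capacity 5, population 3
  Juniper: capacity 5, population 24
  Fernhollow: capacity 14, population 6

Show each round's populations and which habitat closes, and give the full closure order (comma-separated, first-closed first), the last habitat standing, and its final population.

Round 1: Cedarfen=24 Fernhollow=6 Hollowpine=22 Ironridge=3 Juniper=24 → close Juniper (overflow 19)
  24÷4 = 6 each, +1 to first 0
Round 2: Cedarfen=30 Fernhollow=12 Hollowpine=28 Ironridge=9 → close Cedarfen (overflow 24)
  30÷3 = 10 each, +1 to first 0
Round 3: Fernhollow=22 Hollowpine=38 Ironridge=19 → close Hollowpine (overflow 24)
  38÷2 = 19 each, +1 to first 0
Round 4: Fernhollow=41 Ironridge=38 → close Ironridge (overflow 33)
  38÷1 = 38 each, +1 to first 0

Closure order: Juniper, Cedarfen, Hollowpine, Ironridge
Last habitat: Fernhollow with 79 animals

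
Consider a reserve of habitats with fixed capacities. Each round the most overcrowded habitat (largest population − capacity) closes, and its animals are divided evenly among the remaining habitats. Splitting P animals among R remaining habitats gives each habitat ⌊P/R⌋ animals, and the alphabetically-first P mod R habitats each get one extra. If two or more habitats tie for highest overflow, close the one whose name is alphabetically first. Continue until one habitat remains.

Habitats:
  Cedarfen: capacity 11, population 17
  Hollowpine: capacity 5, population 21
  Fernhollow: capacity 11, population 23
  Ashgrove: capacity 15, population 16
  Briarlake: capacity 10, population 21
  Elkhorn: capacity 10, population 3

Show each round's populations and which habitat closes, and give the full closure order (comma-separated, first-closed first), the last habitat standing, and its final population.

Round 1: Ashgrove=16 Briarlake=21 Cedarfen=17 Elkhorn=3 Fernhollow=23 Hollowpine=21 → close Hollowpine (overflow 16)
  21÷5 = 4 each, +1 to first 1
Round 2: Ashgrove=21 Briarlake=25 Cedarfen=21 Elkhorn=7 Fernhollow=27 → close Fernhollow (overflow 16)
  27÷4 = 6 each, +1 to first 3
Round 3: Ashgrove=28 Briarlake=32 Cedarfen=28 Elkhorn=13 → close Briarlake (overflow 22)
  32÷3 = 10 each, +1 to first 2
Round 4: Ashgrove=39 Cedarfen=39 Elkhorn=23 → close Cedarfen (overflow 28)
  39÷2 = 19 each, +1 to first 1
Round 5: Ashgrove=59 Elkhorn=42 → close Ashgrove (overflow 44)
  59÷1 = 59 each, +1 to first 0

Closure order: Hollowpine, Fernhollow, Briarlake, Cedarfen, Ashgrove
Last habitat: Elkhorn with 101 animals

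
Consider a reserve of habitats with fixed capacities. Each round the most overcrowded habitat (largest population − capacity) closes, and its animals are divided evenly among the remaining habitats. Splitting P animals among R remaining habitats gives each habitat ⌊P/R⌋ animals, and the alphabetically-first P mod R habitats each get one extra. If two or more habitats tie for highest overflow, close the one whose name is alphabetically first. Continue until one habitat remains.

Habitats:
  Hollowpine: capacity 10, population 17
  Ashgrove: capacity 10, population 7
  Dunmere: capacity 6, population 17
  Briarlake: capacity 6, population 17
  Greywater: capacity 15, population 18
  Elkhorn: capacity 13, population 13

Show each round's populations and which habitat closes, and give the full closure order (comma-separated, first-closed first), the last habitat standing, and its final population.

Closure order: Briarlake, Dunmere, Hollowpine, Greywater, Ashgrove
Last habitat: Elkhorn with 89 animals

Round 1: Ashgrove=7 Briarlake=17 Dunmere=17 Elkhorn=13 Greywater=18 Hollowpine=17 → close Briarlake (overflow 11)
  17÷5 = 3 each, +1 to first 2
Round 2: Ashgrove=11 Dunmere=21 Elkhorn=16 Greywater=21 Hollowpine=20 → close Dunmere (overflow 15)
  21÷4 = 5 each, +1 to first 1
Round 3: Ashgrove=17 Elkhorn=21 Greywater=26 Hollowpine=25 → close Hollowpine (overflow 15)
  25÷3 = 8 each, +1 to first 1
Round 4: Ashgrove=26 Elkhorn=29 Greywater=34 → close Greywater (overflow 19)
  34÷2 = 17 each, +1 to first 0
Round 5: Ashgrove=43 Elkhorn=46 → close Ashgrove (overflow 33)
  43÷1 = 43 each, +1 to first 0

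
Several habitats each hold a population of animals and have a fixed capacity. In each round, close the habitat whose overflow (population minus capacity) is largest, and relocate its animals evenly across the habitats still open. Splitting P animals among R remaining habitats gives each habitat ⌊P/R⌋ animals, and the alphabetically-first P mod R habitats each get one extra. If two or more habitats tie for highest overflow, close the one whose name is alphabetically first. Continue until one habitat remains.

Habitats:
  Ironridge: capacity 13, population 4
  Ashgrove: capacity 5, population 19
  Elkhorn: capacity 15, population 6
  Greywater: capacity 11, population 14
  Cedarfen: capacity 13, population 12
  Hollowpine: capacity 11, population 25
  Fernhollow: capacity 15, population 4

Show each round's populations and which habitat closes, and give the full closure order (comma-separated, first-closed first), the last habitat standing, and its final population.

Round 1: Ashgrove=19 Cedarfen=12 Elkhorn=6 Fernhollow=4 Greywater=14 Hollowpine=25 Ironridge=4 → close Ashgrove (overflow 14)
  19÷6 = 3 each, +1 to first 1
Round 2: Cedarfen=16 Elkhorn=9 Fernhollow=7 Greywater=17 Hollowpine=28 Ironridge=7 → close Hollowpine (overflow 17)
  28÷5 = 5 each, +1 to first 3
Round 3: Cedarfen=22 Elkhorn=15 Fernhollow=13 Greywater=22 Ironridge=12 → close Greywater (overflow 11)
  22÷4 = 5 each, +1 to first 2
Round 4: Cedarfen=28 Elkhorn=21 Fernhollow=18 Ironridge=17 → close Cedarfen (overflow 15)
  28÷3 = 9 each, +1 to first 1
Round 5: Elkhorn=31 Fernhollow=27 Ironridge=26 → close Elkhorn (overflow 16)
  31÷2 = 15 each, +1 to first 1
Round 6: Fernhollow=43 Ironridge=41 → close Fernhollow (overflow 28)
  43÷1 = 43 each, +1 to first 0

Closure order: Ashgrove, Hollowpine, Greywater, Cedarfen, Elkhorn, Fernhollow
Last habitat: Ironridge with 84 animals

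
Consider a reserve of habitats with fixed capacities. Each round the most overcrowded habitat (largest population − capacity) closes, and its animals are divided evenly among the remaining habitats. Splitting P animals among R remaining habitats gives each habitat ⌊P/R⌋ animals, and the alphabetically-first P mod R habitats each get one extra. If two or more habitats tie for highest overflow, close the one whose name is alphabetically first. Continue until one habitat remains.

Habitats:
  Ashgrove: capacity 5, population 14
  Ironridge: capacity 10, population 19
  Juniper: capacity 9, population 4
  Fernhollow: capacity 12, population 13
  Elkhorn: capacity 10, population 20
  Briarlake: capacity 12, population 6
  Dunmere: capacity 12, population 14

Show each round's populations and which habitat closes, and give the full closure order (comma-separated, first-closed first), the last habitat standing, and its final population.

Closure order: Elkhorn, Ashgrove, Ironridge, Dunmere, Fernhollow, Briarlake
Last habitat: Juniper with 90 animals

Round 1: Ashgrove=14 Briarlake=6 Dunmere=14 Elkhorn=20 Fernhollow=13 Ironridge=19 Juniper=4 → close Elkhorn (overflow 10)
  20÷6 = 3 each, +1 to first 2
Round 2: Ashgrove=18 Briarlake=10 Dunmere=17 Fernhollow=16 Ironridge=22 Juniper=7 → close Ashgrove (overflow 13)
  18÷5 = 3 each, +1 to first 3
Round 3: Briarlake=14 Dunmere=21 Fernhollow=20 Ironridge=25 Juniper=10 → close Ironridge (overflow 15)
  25÷4 = 6 each, +1 to first 1
Round 4: Briarlake=21 Dunmere=27 Fernhollow=26 Juniper=16 → close Dunmere (overflow 15)
  27÷3 = 9 each, +1 to first 0
Round 5: Briarlake=30 Fernhollow=35 Juniper=25 → close Fernhollow (overflow 23)
  35÷2 = 17 each, +1 to first 1
Round 6: Briarlake=48 Juniper=42 → close Briarlake (overflow 36)
  48÷1 = 48 each, +1 to first 0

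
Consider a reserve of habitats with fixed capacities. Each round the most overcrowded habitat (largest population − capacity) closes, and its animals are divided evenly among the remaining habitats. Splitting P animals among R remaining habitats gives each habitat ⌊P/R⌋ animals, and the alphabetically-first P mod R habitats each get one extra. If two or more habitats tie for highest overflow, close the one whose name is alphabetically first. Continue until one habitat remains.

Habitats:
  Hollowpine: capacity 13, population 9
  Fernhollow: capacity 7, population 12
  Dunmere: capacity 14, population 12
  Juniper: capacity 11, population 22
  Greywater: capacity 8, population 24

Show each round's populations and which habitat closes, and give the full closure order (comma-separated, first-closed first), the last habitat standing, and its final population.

Closure order: Greywater, Juniper, Fernhollow, Dunmere
Last habitat: Hollowpine with 79 animals

Round 1: Dunmere=12 Fernhollow=12 Greywater=24 Hollowpine=9 Juniper=22 → close Greywater (overflow 16)
  24÷4 = 6 each, +1 to first 0
Round 2: Dunmere=18 Fernhollow=18 Hollowpine=15 Juniper=28 → close Juniper (overflow 17)
  28÷3 = 9 each, +1 to first 1
Round 3: Dunmere=28 Fernhollow=27 Hollowpine=24 → close Fernhollow (overflow 20)
  27÷2 = 13 each, +1 to first 1
Round 4: Dunmere=42 Hollowpine=37 → close Dunmere (overflow 28)
  42÷1 = 42 each, +1 to first 0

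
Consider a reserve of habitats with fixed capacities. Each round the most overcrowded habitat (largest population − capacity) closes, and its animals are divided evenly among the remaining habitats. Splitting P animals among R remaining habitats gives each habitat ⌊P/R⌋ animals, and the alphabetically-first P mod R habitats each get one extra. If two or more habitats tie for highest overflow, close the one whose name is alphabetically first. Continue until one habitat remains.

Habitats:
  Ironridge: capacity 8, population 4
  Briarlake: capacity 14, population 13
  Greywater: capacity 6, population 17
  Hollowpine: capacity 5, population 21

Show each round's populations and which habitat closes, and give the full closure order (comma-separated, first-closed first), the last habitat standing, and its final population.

Closure order: Hollowpine, Greywater, Briarlake
Last habitat: Ironridge with 55 animals

Round 1: Briarlake=13 Greywater=17 Hollowpine=21 Ironridge=4 → close Hollowpine (overflow 16)
  21÷3 = 7 each, +1 to first 0
Round 2: Briarlake=20 Greywater=24 Ironridge=11 → close Greywater (overflow 18)
  24÷2 = 12 each, +1 to first 0
Round 3: Briarlake=32 Ironridge=23 → close Briarlake (overflow 18)
  32÷1 = 32 each, +1 to first 0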